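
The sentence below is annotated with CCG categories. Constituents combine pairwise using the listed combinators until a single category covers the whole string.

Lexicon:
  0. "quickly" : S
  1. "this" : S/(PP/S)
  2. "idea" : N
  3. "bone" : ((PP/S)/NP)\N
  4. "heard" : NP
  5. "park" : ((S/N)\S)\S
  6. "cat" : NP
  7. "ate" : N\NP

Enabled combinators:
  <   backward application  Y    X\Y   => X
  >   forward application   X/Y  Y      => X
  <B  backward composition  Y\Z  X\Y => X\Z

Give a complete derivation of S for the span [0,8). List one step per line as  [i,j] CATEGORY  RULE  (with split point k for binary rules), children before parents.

[0,1] S  lex  "quickly"
[1,2] S/(PP/S)  lex  "this"
[2,3] N  lex  "idea"
[3,4] ((PP/S)/NP)\N  lex  "bone"
[2,4] (PP/S)/NP  <  k=3
[4,5] NP  lex  "heard"
[2,5] PP/S  >  k=4
[1,5] S  >  k=2
[5,6] ((S/N)\S)\S  lex  "park"
[1,6] (S/N)\S  <  k=5
[0,6] S/N  <  k=1
[6,7] NP  lex  "cat"
[7,8] N\NP  lex  "ate"
[6,8] N  <  k=7
[0,8] S  >  k=6

[0,8] S   >
  [0,6] S/N   <
    [0,1] "quickly" : S
    [1,6] (S/N)\S   <
      [1,5] S   >
        [1,2] "this" : S/(PP/S)
        [2,5] PP/S   >
          [2,4] (PP/S)/NP   <
            [2,3] "idea" : N
            [3,4] "bone" : ((PP/S)/NP)\N
          [4,5] "heard" : NP
      [5,6] "park" : ((S/N)\S)\S
  [6,8] N   <
    [6,7] "cat" : NP
    [7,8] "ate" : N\NP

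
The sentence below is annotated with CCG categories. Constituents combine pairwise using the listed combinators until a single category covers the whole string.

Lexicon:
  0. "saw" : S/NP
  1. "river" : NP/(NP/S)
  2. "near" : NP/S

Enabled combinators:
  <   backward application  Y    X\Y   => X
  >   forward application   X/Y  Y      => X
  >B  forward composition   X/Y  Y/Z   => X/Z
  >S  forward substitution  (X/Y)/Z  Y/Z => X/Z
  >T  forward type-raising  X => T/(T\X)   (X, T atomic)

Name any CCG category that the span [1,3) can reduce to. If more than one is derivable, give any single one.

NP

[0,3] S   >
  [0,1] "saw" : S/NP
  [1,3] NP   >
    [1,2] "river" : NP/(NP/S)
    [2,3] "near" : NP/S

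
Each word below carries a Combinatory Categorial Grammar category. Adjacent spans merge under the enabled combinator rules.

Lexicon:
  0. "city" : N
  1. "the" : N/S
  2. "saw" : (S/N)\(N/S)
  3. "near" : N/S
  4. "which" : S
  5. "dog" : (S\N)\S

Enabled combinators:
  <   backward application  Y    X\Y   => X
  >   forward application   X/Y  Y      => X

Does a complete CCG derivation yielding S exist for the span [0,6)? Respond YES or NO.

[0,6] S   <
  [0,1] "city" : N
  [1,6] S\N   <
    [1,5] S   >
      [1,3] S/N   <
        [1,2] "the" : N/S
        [2,3] "saw" : (S/N)\(N/S)
      [3,5] N   >
        [3,4] "near" : N/S
        [4,5] "which" : S
    [5,6] "dog" : (S\N)\S

YES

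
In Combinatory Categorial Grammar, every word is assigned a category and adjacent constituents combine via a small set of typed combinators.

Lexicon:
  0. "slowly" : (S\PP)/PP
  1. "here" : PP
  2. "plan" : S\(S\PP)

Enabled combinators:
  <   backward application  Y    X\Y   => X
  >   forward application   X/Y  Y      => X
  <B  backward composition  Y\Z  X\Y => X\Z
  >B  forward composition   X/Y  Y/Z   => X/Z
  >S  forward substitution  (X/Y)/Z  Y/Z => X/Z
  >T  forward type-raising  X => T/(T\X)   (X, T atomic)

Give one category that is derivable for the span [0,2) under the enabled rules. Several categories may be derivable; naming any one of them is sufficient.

S\PP

[0,3] S   <
  [0,2] S\PP   >
    [0,1] "slowly" : (S\PP)/PP
    [1,2] "here" : PP
  [2,3] "plan" : S\(S\PP)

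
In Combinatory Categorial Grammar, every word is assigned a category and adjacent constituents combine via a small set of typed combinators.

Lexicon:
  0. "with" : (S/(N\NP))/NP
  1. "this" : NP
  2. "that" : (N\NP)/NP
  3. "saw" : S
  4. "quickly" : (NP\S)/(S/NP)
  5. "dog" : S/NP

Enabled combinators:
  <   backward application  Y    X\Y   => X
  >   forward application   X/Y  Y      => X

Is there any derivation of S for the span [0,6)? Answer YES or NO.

[0,6] S   >
  [0,2] S/(N\NP)   >
    [0,1] "with" : (S/(N\NP))/NP
    [1,2] "this" : NP
  [2,6] N\NP   >
    [2,3] "that" : (N\NP)/NP
    [3,6] NP   <
      [3,4] "saw" : S
      [4,6] NP\S   >
        [4,5] "quickly" : (NP\S)/(S/NP)
        [5,6] "dog" : S/NP

YES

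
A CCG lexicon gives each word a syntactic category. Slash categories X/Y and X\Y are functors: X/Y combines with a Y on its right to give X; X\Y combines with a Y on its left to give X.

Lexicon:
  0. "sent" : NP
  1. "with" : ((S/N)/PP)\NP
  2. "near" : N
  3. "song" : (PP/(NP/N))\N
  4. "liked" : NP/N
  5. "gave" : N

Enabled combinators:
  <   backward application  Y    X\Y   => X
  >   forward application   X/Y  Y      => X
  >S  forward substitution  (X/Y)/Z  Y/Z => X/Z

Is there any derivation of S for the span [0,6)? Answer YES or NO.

YES

[0,6] S   >
  [0,5] S/N   >
    [0,2] (S/N)/PP   <
      [0,1] "sent" : NP
      [1,2] "with" : ((S/N)/PP)\NP
    [2,5] PP   >
      [2,4] PP/(NP/N)   <
        [2,3] "near" : N
        [3,4] "song" : (PP/(NP/N))\N
      [4,5] "liked" : NP/N
  [5,6] "gave" : N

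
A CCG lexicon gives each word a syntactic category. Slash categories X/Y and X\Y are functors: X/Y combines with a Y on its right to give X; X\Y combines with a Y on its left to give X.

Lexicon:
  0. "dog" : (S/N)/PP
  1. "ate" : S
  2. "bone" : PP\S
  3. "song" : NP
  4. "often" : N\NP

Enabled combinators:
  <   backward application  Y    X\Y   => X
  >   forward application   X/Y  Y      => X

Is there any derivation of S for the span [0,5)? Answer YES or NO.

YES

[0,5] S   >
  [0,3] S/N   >
    [0,1] "dog" : (S/N)/PP
    [1,3] PP   <
      [1,2] "ate" : S
      [2,3] "bone" : PP\S
  [3,5] N   <
    [3,4] "song" : NP
    [4,5] "often" : N\NP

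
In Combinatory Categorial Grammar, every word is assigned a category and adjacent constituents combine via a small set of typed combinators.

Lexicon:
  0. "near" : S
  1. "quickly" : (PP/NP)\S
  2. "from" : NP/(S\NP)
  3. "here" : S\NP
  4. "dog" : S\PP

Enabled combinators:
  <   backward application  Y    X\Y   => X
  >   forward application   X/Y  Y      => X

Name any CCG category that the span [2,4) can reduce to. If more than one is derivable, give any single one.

NP

[0,5] S   <
  [0,4] PP   >
    [0,2] PP/NP   <
      [0,1] "near" : S
      [1,2] "quickly" : (PP/NP)\S
    [2,4] NP   >
      [2,3] "from" : NP/(S\NP)
      [3,4] "here" : S\NP
  [4,5] "dog" : S\PP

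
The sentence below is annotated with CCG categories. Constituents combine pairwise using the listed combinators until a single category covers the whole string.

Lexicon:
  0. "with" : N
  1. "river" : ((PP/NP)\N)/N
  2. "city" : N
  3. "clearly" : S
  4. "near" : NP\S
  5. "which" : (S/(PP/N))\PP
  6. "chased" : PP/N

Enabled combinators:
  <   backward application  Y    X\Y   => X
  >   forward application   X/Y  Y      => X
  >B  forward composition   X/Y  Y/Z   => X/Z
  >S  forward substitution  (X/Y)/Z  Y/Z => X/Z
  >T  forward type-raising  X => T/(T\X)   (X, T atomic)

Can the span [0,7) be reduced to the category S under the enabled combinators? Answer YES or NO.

YES

[0,7] S   >
  [0,6] S/(PP/N)   <
    [0,5] PP   >
      [0,3] PP/NP   <
        [0,1] "with" : N
        [1,3] (PP/NP)\N   >
          [1,2] "river" : ((PP/NP)\N)/N
          [2,3] "city" : N
      [3,5] NP   >
        [3,4] NP/(NP\S)   >T
          [3,4] "clearly" : S
        [4,5] "near" : NP\S
    [5,6] "which" : (S/(PP/N))\PP
  [6,7] "chased" : PP/N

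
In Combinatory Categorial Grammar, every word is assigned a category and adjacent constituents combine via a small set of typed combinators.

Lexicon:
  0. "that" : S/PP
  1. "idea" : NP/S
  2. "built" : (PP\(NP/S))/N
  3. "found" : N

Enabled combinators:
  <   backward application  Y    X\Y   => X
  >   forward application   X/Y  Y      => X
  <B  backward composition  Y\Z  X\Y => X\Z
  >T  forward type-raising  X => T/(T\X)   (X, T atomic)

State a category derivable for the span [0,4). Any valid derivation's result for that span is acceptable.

S

[0,4] S   >
  [0,1] "that" : S/PP
  [1,4] PP   <
    [1,2] "idea" : NP/S
    [2,4] PP\(NP/S)   >
      [2,3] "built" : (PP\(NP/S))/N
      [3,4] "found" : N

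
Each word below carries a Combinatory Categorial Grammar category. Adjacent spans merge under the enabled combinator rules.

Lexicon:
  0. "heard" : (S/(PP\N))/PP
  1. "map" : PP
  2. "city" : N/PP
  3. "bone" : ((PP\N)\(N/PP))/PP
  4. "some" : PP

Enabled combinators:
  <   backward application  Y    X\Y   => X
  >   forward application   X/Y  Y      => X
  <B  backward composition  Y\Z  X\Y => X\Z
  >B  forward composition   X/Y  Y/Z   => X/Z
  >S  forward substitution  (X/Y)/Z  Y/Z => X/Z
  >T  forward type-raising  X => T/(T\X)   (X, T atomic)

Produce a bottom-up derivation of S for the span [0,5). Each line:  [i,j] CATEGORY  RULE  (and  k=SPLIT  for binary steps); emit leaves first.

[0,1] (S/(PP\N))/PP  lex  "heard"
[1,2] PP  lex  "map"
[0,2] S/(PP\N)  >  k=1
[2,3] N/PP  lex  "city"
[3,4] ((PP\N)\(N/PP))/PP  lex  "bone"
[4,5] PP  lex  "some"
[3,5] (PP\N)\(N/PP)  >  k=4
[2,5] PP\N  <  k=3
[0,5] S  >  k=2

[0,5] S   >
  [0,2] S/(PP\N)   >
    [0,1] "heard" : (S/(PP\N))/PP
    [1,2] "map" : PP
  [2,5] PP\N   <
    [2,3] "city" : N/PP
    [3,5] (PP\N)\(N/PP)   >
      [3,4] "bone" : ((PP\N)\(N/PP))/PP
      [4,5] "some" : PP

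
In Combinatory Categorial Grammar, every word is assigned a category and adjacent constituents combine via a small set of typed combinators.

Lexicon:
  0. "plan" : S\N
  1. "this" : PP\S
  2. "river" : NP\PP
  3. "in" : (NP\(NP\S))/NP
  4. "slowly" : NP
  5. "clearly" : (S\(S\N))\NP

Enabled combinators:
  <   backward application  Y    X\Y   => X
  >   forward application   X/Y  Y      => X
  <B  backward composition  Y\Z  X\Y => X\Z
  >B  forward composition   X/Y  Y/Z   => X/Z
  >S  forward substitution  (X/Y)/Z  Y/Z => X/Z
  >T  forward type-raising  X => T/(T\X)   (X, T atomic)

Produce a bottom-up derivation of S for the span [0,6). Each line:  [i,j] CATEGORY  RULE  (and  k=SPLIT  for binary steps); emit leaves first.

[0,1] S\N  lex  "plan"
[1,2] PP\S  lex  "this"
[2,3] NP\PP  lex  "river"
[1,3] NP\S  <B  k=2
[3,4] (NP\(NP\S))/NP  lex  "in"
[4,5] NP  lex  "slowly"
[3,5] NP\(NP\S)  >  k=4
[1,5] NP  <  k=3
[5,6] (S\(S\N))\NP  lex  "clearly"
[1,6] S\(S\N)  <  k=5
[0,6] S  <  k=1

[0,6] S   <
  [0,1] "plan" : S\N
  [1,6] S\(S\N)   <
    [1,5] NP   <
      [1,3] NP\S   <B
        [1,2] "this" : PP\S
        [2,3] "river" : NP\PP
      [3,5] NP\(NP\S)   >
        [3,4] "in" : (NP\(NP\S))/NP
        [4,5] "slowly" : NP
    [5,6] "clearly" : (S\(S\N))\NP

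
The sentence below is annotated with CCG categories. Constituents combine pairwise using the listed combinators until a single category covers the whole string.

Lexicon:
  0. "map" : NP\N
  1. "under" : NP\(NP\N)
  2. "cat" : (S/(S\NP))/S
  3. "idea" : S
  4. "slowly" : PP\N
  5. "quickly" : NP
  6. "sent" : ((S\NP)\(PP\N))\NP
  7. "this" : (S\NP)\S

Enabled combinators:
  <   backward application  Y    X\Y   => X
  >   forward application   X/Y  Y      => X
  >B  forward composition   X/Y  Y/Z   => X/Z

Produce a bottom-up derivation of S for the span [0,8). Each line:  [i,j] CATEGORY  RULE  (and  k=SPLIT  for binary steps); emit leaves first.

[0,1] NP\N  lex  "map"
[1,2] NP\(NP\N)  lex  "under"
[0,2] NP  <  k=1
[2,3] (S/(S\NP))/S  lex  "cat"
[3,4] S  lex  "idea"
[2,4] S/(S\NP)  >  k=3
[4,5] PP\N  lex  "slowly"
[5,6] NP  lex  "quickly"
[6,7] ((S\NP)\(PP\N))\NP  lex  "sent"
[5,7] (S\NP)\(PP\N)  <  k=6
[4,7] S\NP  <  k=5
[2,7] S  >  k=4
[7,8] (S\NP)\S  lex  "this"
[2,8] S\NP  <  k=7
[0,8] S  <  k=2

[0,8] S   <
  [0,2] NP   <
    [0,1] "map" : NP\N
    [1,2] "under" : NP\(NP\N)
  [2,8] S\NP   <
    [2,7] S   >
      [2,4] S/(S\NP)   >
        [2,3] "cat" : (S/(S\NP))/S
        [3,4] "idea" : S
      [4,7] S\NP   <
        [4,5] "slowly" : PP\N
        [5,7] (S\NP)\(PP\N)   <
          [5,6] "quickly" : NP
          [6,7] "sent" : ((S\NP)\(PP\N))\NP
    [7,8] "this" : (S\NP)\S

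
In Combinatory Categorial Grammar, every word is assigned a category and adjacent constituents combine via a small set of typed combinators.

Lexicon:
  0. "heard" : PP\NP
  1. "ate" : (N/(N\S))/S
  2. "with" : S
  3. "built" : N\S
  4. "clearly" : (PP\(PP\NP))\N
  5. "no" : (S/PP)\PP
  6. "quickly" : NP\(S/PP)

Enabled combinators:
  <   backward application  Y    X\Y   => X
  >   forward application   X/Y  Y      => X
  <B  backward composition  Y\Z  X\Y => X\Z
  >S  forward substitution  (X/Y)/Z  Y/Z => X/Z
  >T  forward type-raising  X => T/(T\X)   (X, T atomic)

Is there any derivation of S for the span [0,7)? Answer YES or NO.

NO

PP\NP (N/(N\S))/S S N\S (PP\(PP\NP))\N (S/PP)\PP NP\(S/PP)
CKY chart[0,7] = {N/(N\NP), NP, NP/(NP\NP), PP/(PP\NP), S/(S\NP)}; S ∉ chart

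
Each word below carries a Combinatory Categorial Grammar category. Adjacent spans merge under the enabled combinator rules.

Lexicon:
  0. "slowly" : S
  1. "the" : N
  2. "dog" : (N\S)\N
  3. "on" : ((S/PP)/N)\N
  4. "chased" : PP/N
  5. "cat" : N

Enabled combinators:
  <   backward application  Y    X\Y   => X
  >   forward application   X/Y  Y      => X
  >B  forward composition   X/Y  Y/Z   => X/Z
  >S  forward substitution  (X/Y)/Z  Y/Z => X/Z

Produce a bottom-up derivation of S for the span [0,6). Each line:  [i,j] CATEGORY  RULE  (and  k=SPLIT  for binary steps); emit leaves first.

[0,1] S  lex  "slowly"
[1,2] N  lex  "the"
[2,3] (N\S)\N  lex  "dog"
[1,3] N\S  <  k=2
[0,3] N  <  k=1
[3,4] ((S/PP)/N)\N  lex  "on"
[0,4] (S/PP)/N  <  k=3
[4,5] PP/N  lex  "chased"
[0,5] S/N  >S  k=4
[5,6] N  lex  "cat"
[0,6] S  >  k=5

[0,6] S   >
  [0,5] S/N   >S
    [0,4] (S/PP)/N   <
      [0,3] N   <
        [0,1] "slowly" : S
        [1,3] N\S   <
          [1,2] "the" : N
          [2,3] "dog" : (N\S)\N
      [3,4] "on" : ((S/PP)/N)\N
    [4,5] "chased" : PP/N
  [5,6] "cat" : N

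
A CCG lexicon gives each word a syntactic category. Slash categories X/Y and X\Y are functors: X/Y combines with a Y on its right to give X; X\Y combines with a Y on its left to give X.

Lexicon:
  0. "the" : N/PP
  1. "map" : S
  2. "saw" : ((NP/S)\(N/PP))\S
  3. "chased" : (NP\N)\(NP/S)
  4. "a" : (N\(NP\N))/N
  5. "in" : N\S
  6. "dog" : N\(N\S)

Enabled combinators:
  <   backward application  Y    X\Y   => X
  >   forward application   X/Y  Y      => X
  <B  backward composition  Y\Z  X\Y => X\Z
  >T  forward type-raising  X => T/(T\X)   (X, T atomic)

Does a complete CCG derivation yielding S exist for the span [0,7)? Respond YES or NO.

NO

N/PP S ((NP/S)\(N/PP))\S (NP\N)\(NP/S) (N\(NP\N))/N N\S N\(N\S)
CKY chart[0,7] = {N, N/(N\N), NP/(NP\N), PP/(PP\N), S/(S\N)}; S ∉ chart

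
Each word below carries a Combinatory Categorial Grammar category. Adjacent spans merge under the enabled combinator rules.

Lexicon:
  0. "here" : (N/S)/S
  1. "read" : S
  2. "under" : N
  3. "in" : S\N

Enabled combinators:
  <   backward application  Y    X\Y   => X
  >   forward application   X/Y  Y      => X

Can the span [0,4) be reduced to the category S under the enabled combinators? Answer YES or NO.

NO

(N/S)/S S N S\N
CKY chart[0,4] = {N}; S ∉ chart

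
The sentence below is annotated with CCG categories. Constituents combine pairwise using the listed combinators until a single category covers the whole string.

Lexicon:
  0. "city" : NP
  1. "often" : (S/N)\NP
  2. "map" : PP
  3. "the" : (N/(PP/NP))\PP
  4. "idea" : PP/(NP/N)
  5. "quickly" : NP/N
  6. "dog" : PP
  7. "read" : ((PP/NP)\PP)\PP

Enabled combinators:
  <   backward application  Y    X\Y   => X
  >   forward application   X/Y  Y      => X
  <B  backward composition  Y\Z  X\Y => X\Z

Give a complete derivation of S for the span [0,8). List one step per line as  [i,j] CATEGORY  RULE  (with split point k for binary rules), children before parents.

[0,8] S   >
  [0,2] S/N   <
    [0,1] "city" : NP
    [1,2] "often" : (S/N)\NP
  [2,8] N   >
    [2,4] N/(PP/NP)   <
      [2,3] "map" : PP
      [3,4] "the" : (N/(PP/NP))\PP
    [4,8] PP/NP   <
      [4,6] PP   >
        [4,5] "idea" : PP/(NP/N)
        [5,6] "quickly" : NP/N
      [6,8] (PP/NP)\PP   <
        [6,7] "dog" : PP
        [7,8] "read" : ((PP/NP)\PP)\PP

[0,1] NP  lex  "city"
[1,2] (S/N)\NP  lex  "often"
[0,2] S/N  <  k=1
[2,3] PP  lex  "map"
[3,4] (N/(PP/NP))\PP  lex  "the"
[2,4] N/(PP/NP)  <  k=3
[4,5] PP/(NP/N)  lex  "idea"
[5,6] NP/N  lex  "quickly"
[4,6] PP  >  k=5
[6,7] PP  lex  "dog"
[7,8] ((PP/NP)\PP)\PP  lex  "read"
[6,8] (PP/NP)\PP  <  k=7
[4,8] PP/NP  <  k=6
[2,8] N  >  k=4
[0,8] S  >  k=2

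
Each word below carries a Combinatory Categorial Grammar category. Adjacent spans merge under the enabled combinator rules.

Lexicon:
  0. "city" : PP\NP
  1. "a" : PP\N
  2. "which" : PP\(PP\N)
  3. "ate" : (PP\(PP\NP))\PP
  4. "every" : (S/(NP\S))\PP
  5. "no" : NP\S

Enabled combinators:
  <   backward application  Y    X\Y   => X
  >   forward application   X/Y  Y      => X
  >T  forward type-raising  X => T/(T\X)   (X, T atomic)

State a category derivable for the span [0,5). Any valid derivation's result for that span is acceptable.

S/(NP\S)

[0,6] S   >
  [0,5] S/(NP\S)   <
    [0,4] PP   <
      [0,1] "city" : PP\NP
      [1,4] PP\(PP\NP)   <
        [1,3] PP   <
          [1,2] "a" : PP\N
          [2,3] "which" : PP\(PP\N)
        [3,4] "ate" : (PP\(PP\NP))\PP
    [4,5] "every" : (S/(NP\S))\PP
  [5,6] "no" : NP\S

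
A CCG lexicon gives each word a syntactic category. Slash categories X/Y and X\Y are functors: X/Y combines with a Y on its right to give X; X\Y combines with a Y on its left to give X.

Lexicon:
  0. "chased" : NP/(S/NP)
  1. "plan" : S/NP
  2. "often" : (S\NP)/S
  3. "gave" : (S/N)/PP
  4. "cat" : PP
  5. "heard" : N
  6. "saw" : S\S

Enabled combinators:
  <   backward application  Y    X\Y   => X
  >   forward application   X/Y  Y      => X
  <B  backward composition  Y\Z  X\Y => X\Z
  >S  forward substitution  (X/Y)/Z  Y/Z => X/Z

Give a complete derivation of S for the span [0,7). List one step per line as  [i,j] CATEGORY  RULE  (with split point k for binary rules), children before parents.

[0,1] NP/(S/NP)  lex  "chased"
[1,2] S/NP  lex  "plan"
[0,2] NP  >  k=1
[2,3] (S\NP)/S  lex  "often"
[3,4] (S/N)/PP  lex  "gave"
[4,5] PP  lex  "cat"
[3,5] S/N  >  k=4
[5,6] N  lex  "heard"
[3,6] S  >  k=5
[2,6] S\NP  >  k=3
[6,7] S\S  lex  "saw"
[2,7] S\NP  <B  k=6
[0,7] S  <  k=2

[0,7] S   <
  [0,2] NP   >
    [0,1] "chased" : NP/(S/NP)
    [1,2] "plan" : S/NP
  [2,7] S\NP   <B
    [2,6] S\NP   >
      [2,3] "often" : (S\NP)/S
      [3,6] S   >
        [3,5] S/N   >
          [3,4] "gave" : (S/N)/PP
          [4,5] "cat" : PP
        [5,6] "heard" : N
    [6,7] "saw" : S\S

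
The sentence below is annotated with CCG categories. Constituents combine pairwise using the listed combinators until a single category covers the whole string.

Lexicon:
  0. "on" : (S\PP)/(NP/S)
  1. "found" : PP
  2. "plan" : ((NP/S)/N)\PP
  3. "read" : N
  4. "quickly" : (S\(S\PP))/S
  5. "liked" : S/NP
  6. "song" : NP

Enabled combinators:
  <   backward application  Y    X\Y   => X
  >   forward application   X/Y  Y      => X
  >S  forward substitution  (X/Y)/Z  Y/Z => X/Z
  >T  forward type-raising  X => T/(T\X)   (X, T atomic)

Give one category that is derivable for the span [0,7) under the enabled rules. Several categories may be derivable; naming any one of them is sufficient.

S

[0,7] S   <
  [0,4] S\PP   >
    [0,1] "on" : (S\PP)/(NP/S)
    [1,4] NP/S   >
      [1,3] (NP/S)/N   <
        [1,2] "found" : PP
        [2,3] "plan" : ((NP/S)/N)\PP
      [3,4] "read" : N
  [4,7] S\(S\PP)   >
    [4,5] "quickly" : (S\(S\PP))/S
    [5,7] S   >
      [5,6] "liked" : S/NP
      [6,7] "song" : NP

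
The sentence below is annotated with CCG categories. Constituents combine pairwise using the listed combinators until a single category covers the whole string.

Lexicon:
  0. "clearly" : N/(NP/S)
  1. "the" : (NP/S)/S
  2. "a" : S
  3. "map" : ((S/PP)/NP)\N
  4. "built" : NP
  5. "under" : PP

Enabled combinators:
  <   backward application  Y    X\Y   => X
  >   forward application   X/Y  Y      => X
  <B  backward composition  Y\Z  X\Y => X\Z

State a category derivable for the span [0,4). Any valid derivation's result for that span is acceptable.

[0,6] S   >
  [0,5] S/PP   >
    [0,4] (S/PP)/NP   <
      [0,3] N   >
        [0,1] "clearly" : N/(NP/S)
        [1,3] NP/S   >
          [1,2] "the" : (NP/S)/S
          [2,3] "a" : S
      [3,4] "map" : ((S/PP)/NP)\N
    [4,5] "built" : NP
  [5,6] "under" : PP

(S/PP)/NP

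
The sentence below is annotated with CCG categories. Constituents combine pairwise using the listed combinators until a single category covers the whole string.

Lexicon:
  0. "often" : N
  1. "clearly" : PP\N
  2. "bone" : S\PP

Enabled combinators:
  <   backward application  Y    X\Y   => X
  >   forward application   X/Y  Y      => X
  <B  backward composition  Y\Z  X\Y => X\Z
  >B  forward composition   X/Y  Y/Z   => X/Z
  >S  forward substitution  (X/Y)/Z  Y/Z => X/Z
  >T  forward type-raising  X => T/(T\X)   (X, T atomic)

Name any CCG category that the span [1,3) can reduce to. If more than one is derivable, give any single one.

S\N

[0,3] S   <
  [0,1] "often" : N
  [1,3] S\N   <B
    [1,2] "clearly" : PP\N
    [2,3] "bone" : S\PP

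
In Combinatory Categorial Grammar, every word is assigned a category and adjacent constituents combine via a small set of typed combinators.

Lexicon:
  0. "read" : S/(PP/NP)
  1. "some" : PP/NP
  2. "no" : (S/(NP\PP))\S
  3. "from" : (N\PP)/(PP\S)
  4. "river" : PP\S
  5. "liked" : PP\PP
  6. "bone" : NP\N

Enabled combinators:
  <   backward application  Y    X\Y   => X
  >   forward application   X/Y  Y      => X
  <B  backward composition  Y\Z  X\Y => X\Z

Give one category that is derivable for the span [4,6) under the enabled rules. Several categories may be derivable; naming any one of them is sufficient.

[0,7] S   >
  [0,3] S/(NP\PP)   <
    [0,2] S   >
      [0,1] "read" : S/(PP/NP)
      [1,2] "some" : PP/NP
    [2,3] "no" : (S/(NP\PP))\S
  [3,7] NP\PP   <B
    [3,6] N\PP   >
      [3,4] "from" : (N\PP)/(PP\S)
      [4,6] PP\S   <B
        [4,5] "river" : PP\S
        [5,6] "liked" : PP\PP
    [6,7] "bone" : NP\N

PP\S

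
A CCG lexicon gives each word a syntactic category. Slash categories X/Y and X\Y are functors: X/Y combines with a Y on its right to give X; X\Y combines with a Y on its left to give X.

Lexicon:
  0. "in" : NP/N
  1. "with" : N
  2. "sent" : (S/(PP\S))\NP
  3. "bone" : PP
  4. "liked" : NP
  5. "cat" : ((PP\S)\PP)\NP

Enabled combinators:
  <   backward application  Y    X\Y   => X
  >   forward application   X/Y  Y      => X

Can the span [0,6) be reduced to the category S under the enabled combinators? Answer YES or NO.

[0,6] S   >
  [0,3] S/(PP\S)   <
    [0,2] NP   >
      [0,1] "in" : NP/N
      [1,2] "with" : N
    [2,3] "sent" : (S/(PP\S))\NP
  [3,6] PP\S   <
    [3,4] "bone" : PP
    [4,6] (PP\S)\PP   <
      [4,5] "liked" : NP
      [5,6] "cat" : ((PP\S)\PP)\NP

YES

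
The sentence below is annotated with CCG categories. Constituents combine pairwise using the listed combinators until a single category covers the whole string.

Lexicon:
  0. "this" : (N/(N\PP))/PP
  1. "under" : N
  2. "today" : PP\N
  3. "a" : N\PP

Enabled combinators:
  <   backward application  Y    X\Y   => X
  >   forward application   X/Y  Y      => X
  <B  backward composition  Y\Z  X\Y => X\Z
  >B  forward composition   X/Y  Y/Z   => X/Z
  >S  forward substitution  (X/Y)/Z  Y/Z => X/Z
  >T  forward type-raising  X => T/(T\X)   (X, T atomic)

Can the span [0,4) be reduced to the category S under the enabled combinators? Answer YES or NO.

(N/(N\PP))/PP N PP\N N\PP
CKY chart[0,4] = {(N/(N\PP))/(PP\N), N, N/(N\N), NP/(NP\N), PP/(PP\N), S/(S\N)}; S ∉ chart

NO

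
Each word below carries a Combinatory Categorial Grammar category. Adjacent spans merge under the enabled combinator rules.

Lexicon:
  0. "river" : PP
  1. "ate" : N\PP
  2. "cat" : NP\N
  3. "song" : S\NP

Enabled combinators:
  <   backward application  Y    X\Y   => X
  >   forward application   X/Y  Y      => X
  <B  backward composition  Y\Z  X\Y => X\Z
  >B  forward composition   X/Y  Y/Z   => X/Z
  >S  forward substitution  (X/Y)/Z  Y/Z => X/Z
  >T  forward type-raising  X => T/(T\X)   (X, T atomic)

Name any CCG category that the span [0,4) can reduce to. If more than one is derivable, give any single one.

[0,4] S   <
  [0,3] NP   <
    [0,2] N   <
      [0,1] "river" : PP
      [1,2] "ate" : N\PP
    [2,3] "cat" : NP\N
  [3,4] "song" : S\NP

S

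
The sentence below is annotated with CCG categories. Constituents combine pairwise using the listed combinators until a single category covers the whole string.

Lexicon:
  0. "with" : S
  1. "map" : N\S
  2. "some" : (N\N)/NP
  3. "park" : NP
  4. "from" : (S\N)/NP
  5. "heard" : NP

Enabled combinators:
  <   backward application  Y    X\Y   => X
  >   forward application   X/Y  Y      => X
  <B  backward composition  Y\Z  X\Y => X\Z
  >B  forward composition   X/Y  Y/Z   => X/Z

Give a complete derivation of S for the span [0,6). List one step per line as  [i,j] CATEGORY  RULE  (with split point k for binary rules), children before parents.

[0,6] S   <
  [0,2] N   <
    [0,1] "with" : S
    [1,2] "map" : N\S
  [2,6] S\N   <B
    [2,4] N\N   >
      [2,3] "some" : (N\N)/NP
      [3,4] "park" : NP
    [4,6] S\N   >
      [4,5] "from" : (S\N)/NP
      [5,6] "heard" : NP

[0,1] S  lex  "with"
[1,2] N\S  lex  "map"
[0,2] N  <  k=1
[2,3] (N\N)/NP  lex  "some"
[3,4] NP  lex  "park"
[2,4] N\N  >  k=3
[4,5] (S\N)/NP  lex  "from"
[5,6] NP  lex  "heard"
[4,6] S\N  >  k=5
[2,6] S\N  <B  k=4
[0,6] S  <  k=2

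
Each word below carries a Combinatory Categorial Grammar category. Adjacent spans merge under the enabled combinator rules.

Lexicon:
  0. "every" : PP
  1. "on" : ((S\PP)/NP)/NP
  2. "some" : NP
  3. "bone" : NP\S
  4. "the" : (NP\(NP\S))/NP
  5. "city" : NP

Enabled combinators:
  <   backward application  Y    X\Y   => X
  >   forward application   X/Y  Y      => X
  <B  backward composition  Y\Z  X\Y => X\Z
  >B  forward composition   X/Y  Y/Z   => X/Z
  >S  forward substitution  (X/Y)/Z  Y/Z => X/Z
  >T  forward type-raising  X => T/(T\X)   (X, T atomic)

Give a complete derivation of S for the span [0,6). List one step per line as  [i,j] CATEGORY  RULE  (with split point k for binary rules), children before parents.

[0,1] PP  lex  "every"
[1,2] ((S\PP)/NP)/NP  lex  "on"
[2,3] NP  lex  "some"
[1,3] (S\PP)/NP  >  k=2
[3,4] NP\S  lex  "bone"
[4,5] (NP\(NP\S))/NP  lex  "the"
[5,6] NP  lex  "city"
[4,6] NP\(NP\S)  >  k=5
[3,6] NP  <  k=4
[1,6] S\PP  >  k=3
[0,6] S  <  k=1

[0,6] S   <
  [0,1] "every" : PP
  [1,6] S\PP   >
    [1,3] (S\PP)/NP   >
      [1,2] "on" : ((S\PP)/NP)/NP
      [2,3] "some" : NP
    [3,6] NP   <
      [3,4] "bone" : NP\S
      [4,6] NP\(NP\S)   >
        [4,5] "the" : (NP\(NP\S))/NP
        [5,6] "city" : NP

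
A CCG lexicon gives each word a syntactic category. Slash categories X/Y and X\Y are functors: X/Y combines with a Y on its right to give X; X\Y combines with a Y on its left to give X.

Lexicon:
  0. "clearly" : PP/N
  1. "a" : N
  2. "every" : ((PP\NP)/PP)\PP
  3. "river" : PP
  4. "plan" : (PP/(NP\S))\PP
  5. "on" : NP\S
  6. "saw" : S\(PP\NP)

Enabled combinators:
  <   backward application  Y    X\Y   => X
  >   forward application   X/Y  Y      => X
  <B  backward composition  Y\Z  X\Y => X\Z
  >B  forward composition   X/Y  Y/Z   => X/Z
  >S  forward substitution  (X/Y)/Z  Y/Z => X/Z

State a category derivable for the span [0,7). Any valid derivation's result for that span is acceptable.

S

[0,7] S   <
  [0,6] PP\NP   >
    [0,3] (PP\NP)/PP   <
      [0,2] PP   >
        [0,1] "clearly" : PP/N
        [1,2] "a" : N
      [2,3] "every" : ((PP\NP)/PP)\PP
    [3,6] PP   >
      [3,5] PP/(NP\S)   <
        [3,4] "river" : PP
        [4,5] "plan" : (PP/(NP\S))\PP
      [5,6] "on" : NP\S
  [6,7] "saw" : S\(PP\NP)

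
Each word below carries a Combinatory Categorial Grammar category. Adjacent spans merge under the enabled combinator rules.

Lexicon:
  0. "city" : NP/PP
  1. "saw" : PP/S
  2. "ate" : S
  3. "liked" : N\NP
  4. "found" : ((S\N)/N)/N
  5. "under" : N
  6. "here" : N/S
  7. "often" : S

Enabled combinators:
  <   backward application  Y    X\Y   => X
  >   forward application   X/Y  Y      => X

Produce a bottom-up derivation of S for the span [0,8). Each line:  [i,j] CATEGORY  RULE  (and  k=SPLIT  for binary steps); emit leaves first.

[0,8] S   <
  [0,4] N   <
    [0,3] NP   >
      [0,1] "city" : NP/PP
      [1,3] PP   >
        [1,2] "saw" : PP/S
        [2,3] "ate" : S
    [3,4] "liked" : N\NP
  [4,8] S\N   >
    [4,6] (S\N)/N   >
      [4,5] "found" : ((S\N)/N)/N
      [5,6] "under" : N
    [6,8] N   >
      [6,7] "here" : N/S
      [7,8] "often" : S

[0,1] NP/PP  lex  "city"
[1,2] PP/S  lex  "saw"
[2,3] S  lex  "ate"
[1,3] PP  >  k=2
[0,3] NP  >  k=1
[3,4] N\NP  lex  "liked"
[0,4] N  <  k=3
[4,5] ((S\N)/N)/N  lex  "found"
[5,6] N  lex  "under"
[4,6] (S\N)/N  >  k=5
[6,7] N/S  lex  "here"
[7,8] S  lex  "often"
[6,8] N  >  k=7
[4,8] S\N  >  k=6
[0,8] S  <  k=4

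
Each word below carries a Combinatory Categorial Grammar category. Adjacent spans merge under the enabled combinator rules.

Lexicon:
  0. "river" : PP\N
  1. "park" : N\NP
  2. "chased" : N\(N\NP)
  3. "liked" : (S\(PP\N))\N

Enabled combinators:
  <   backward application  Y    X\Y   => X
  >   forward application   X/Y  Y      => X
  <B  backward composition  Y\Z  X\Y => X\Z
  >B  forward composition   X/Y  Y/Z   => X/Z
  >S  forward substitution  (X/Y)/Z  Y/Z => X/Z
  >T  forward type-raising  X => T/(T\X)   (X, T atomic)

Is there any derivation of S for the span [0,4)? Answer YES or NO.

[0,4] S   <
  [0,1] "river" : PP\N
  [1,4] S\(PP\N)   <
    [1,3] N   <
      [1,2] "park" : N\NP
      [2,3] "chased" : N\(N\NP)
    [3,4] "liked" : (S\(PP\N))\N

YES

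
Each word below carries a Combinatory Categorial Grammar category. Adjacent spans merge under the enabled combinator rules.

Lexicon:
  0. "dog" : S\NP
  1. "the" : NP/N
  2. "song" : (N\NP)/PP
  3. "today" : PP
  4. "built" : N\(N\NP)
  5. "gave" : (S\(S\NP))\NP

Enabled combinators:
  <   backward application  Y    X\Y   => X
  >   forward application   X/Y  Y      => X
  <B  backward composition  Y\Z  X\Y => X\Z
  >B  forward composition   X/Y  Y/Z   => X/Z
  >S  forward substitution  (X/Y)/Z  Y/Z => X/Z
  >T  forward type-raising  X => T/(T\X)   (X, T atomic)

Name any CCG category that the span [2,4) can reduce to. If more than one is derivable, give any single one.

N\NP

[0,6] S   <
  [0,1] "dog" : S\NP
  [1,6] S\(S\NP)   <
    [1,5] NP   >
      [1,2] "the" : NP/N
      [2,5] N   <
        [2,4] N\NP   >
          [2,3] "song" : (N\NP)/PP
          [3,4] "today" : PP
        [4,5] "built" : N\(N\NP)
    [5,6] "gave" : (S\(S\NP))\NP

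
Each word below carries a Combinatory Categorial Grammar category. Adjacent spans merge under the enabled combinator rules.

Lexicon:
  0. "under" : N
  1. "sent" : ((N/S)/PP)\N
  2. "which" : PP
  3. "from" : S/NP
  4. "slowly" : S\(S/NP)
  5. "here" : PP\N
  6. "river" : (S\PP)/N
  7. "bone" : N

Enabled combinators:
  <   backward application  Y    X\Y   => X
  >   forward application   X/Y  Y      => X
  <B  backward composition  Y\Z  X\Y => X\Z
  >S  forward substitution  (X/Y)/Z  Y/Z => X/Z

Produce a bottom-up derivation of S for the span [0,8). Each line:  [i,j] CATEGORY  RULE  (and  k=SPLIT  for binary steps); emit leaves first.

[0,1] N  lex  "under"
[1,2] ((N/S)/PP)\N  lex  "sent"
[0,2] (N/S)/PP  <  k=1
[2,3] PP  lex  "which"
[0,3] N/S  >  k=2
[3,4] S/NP  lex  "from"
[4,5] S\(S/NP)  lex  "slowly"
[3,5] S  <  k=4
[0,5] N  >  k=3
[5,6] PP\N  lex  "here"
[0,6] PP  <  k=5
[6,7] (S\PP)/N  lex  "river"
[7,8] N  lex  "bone"
[6,8] S\PP  >  k=7
[0,8] S  <  k=6

[0,8] S   <
  [0,6] PP   <
    [0,5] N   >
      [0,3] N/S   >
        [0,2] (N/S)/PP   <
          [0,1] "under" : N
          [1,2] "sent" : ((N/S)/PP)\N
        [2,3] "which" : PP
      [3,5] S   <
        [3,4] "from" : S/NP
        [4,5] "slowly" : S\(S/NP)
    [5,6] "here" : PP\N
  [6,8] S\PP   >
    [6,7] "river" : (S\PP)/N
    [7,8] "bone" : N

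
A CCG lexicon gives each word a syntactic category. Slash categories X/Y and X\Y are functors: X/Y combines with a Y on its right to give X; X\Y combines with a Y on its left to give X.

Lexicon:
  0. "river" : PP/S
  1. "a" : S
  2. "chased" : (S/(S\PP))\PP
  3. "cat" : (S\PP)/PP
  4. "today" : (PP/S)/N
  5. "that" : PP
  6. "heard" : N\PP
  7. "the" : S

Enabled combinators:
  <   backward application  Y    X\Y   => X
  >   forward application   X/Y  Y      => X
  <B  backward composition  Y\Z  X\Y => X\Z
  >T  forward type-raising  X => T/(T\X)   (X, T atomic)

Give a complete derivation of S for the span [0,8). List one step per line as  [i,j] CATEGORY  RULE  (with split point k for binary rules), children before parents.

[0,8] S   >
  [0,3] S/(S\PP)   <
    [0,2] PP   >
      [0,1] "river" : PP/S
      [1,2] "a" : S
    [2,3] "chased" : (S/(S\PP))\PP
  [3,8] S\PP   >
    [3,4] "cat" : (S\PP)/PP
    [4,8] PP   >
      [4,7] PP/S   >
        [4,5] "today" : (PP/S)/N
        [5,7] N   <
          [5,6] "that" : PP
          [6,7] "heard" : N\PP
      [7,8] "the" : S

[0,1] PP/S  lex  "river"
[1,2] S  lex  "a"
[0,2] PP  >  k=1
[2,3] (S/(S\PP))\PP  lex  "chased"
[0,3] S/(S\PP)  <  k=2
[3,4] (S\PP)/PP  lex  "cat"
[4,5] (PP/S)/N  lex  "today"
[5,6] PP  lex  "that"
[6,7] N\PP  lex  "heard"
[5,7] N  <  k=6
[4,7] PP/S  >  k=5
[7,8] S  lex  "the"
[4,8] PP  >  k=7
[3,8] S\PP  >  k=4
[0,8] S  >  k=3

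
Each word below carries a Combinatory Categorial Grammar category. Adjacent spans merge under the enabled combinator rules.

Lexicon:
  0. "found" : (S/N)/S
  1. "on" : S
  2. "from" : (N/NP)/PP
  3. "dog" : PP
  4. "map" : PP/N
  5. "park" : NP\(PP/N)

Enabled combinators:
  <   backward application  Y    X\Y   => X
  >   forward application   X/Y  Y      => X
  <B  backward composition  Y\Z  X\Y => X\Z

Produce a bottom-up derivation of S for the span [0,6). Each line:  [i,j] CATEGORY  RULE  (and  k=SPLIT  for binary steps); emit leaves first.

[0,1] (S/N)/S  lex  "found"
[1,2] S  lex  "on"
[0,2] S/N  >  k=1
[2,3] (N/NP)/PP  lex  "from"
[3,4] PP  lex  "dog"
[2,4] N/NP  >  k=3
[4,5] PP/N  lex  "map"
[5,6] NP\(PP/N)  lex  "park"
[4,6] NP  <  k=5
[2,6] N  >  k=4
[0,6] S  >  k=2

[0,6] S   >
  [0,2] S/N   >
    [0,1] "found" : (S/N)/S
    [1,2] "on" : S
  [2,6] N   >
    [2,4] N/NP   >
      [2,3] "from" : (N/NP)/PP
      [3,4] "dog" : PP
    [4,6] NP   <
      [4,5] "map" : PP/N
      [5,6] "park" : NP\(PP/N)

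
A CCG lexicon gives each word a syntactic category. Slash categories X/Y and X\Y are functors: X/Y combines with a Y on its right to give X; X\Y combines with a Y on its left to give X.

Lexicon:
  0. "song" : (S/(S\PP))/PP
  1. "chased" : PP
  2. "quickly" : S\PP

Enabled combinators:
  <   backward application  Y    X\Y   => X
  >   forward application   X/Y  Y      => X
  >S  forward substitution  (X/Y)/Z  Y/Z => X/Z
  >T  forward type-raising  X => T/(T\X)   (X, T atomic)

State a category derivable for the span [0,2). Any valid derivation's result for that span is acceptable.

[0,3] S   >
  [0,2] S/(S\PP)   >
    [0,1] "song" : (S/(S\PP))/PP
    [1,2] "chased" : PP
  [2,3] "quickly" : S\PP

S/(S\PP)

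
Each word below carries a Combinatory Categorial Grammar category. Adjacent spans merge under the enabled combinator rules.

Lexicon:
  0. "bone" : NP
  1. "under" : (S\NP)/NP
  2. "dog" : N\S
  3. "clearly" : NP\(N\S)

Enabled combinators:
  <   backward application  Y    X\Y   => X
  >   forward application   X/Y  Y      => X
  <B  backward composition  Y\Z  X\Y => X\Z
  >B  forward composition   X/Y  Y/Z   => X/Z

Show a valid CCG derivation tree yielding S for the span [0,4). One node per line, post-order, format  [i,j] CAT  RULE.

[0,1] NP  lex  "bone"
[1,2] (S\NP)/NP  lex  "under"
[2,3] N\S  lex  "dog"
[3,4] NP\(N\S)  lex  "clearly"
[2,4] NP  <  k=3
[1,4] S\NP  >  k=2
[0,4] S  <  k=1

[0,4] S   <
  [0,1] "bone" : NP
  [1,4] S\NP   >
    [1,2] "under" : (S\NP)/NP
    [2,4] NP   <
      [2,3] "dog" : N\S
      [3,4] "clearly" : NP\(N\S)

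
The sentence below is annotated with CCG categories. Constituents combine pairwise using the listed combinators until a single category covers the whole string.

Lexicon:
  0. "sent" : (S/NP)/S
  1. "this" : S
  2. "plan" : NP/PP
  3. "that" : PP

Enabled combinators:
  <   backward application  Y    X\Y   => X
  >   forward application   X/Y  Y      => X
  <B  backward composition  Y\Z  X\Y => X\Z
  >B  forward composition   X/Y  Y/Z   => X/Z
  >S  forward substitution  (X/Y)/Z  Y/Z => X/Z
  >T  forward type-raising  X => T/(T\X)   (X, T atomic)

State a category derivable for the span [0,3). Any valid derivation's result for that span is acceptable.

[0,4] S   >
  [0,3] S/PP   >B
    [0,2] S/NP   >
      [0,1] "sent" : (S/NP)/S
      [1,2] "this" : S
    [2,3] "plan" : NP/PP
  [3,4] "that" : PP

S/PP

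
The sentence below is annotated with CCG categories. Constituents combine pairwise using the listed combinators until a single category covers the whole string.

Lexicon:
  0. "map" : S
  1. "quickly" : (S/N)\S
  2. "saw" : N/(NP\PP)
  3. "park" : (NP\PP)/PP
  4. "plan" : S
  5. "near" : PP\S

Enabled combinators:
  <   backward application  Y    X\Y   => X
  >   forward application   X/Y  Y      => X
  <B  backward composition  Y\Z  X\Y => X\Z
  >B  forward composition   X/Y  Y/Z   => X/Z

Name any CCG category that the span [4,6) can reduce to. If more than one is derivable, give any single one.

PP

[0,6] S   >
  [0,2] S/N   <
    [0,1] "map" : S
    [1,2] "quickly" : (S/N)\S
  [2,6] N   >
    [2,4] N/PP   >B
      [2,3] "saw" : N/(NP\PP)
      [3,4] "park" : (NP\PP)/PP
    [4,6] PP   <
      [4,5] "plan" : S
      [5,6] "near" : PP\S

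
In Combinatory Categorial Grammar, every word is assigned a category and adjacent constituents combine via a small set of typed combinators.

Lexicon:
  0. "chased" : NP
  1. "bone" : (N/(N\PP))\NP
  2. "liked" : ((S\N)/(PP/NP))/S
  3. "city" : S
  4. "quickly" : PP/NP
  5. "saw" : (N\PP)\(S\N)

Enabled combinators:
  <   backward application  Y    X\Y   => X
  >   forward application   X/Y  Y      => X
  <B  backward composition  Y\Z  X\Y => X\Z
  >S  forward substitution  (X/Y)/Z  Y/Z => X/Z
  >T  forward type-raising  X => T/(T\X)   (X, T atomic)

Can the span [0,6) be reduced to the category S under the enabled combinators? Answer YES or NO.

NO

NP (N/(N\PP))\NP ((S\N)/(PP/NP))/S S PP/NP (N\PP)\(S\N)
CKY chart[0,6] = {N, N/(N\N), NP/(NP\N), PP/(PP\N), S/(S\N)}; S ∉ chart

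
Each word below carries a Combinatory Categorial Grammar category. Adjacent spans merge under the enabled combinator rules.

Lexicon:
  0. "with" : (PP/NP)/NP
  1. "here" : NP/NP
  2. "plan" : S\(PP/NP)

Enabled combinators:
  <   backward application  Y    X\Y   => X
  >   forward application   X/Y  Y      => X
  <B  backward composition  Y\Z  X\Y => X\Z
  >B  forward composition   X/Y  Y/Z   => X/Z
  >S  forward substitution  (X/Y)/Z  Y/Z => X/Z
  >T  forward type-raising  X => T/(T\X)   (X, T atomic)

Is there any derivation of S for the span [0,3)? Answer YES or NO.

[0,3] S   <
  [0,2] PP/NP   >S
    [0,1] "with" : (PP/NP)/NP
    [1,2] "here" : NP/NP
  [2,3] "plan" : S\(PP/NP)

YES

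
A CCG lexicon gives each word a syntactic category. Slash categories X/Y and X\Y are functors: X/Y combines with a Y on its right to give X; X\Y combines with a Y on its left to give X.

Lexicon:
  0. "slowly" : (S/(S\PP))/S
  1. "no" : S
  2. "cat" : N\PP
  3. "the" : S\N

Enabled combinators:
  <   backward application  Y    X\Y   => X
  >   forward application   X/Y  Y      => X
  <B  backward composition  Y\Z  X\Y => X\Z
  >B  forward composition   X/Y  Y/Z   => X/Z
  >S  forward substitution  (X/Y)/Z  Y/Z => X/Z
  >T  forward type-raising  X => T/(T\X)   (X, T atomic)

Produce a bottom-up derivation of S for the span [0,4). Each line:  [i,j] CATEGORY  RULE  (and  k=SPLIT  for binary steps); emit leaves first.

[0,4] S   >
  [0,2] S/(S\PP)   >
    [0,1] "slowly" : (S/(S\PP))/S
    [1,2] "no" : S
  [2,4] S\PP   <B
    [2,3] "cat" : N\PP
    [3,4] "the" : S\N

[0,1] (S/(S\PP))/S  lex  "slowly"
[1,2] S  lex  "no"
[0,2] S/(S\PP)  >  k=1
[2,3] N\PP  lex  "cat"
[3,4] S\N  lex  "the"
[2,4] S\PP  <B  k=3
[0,4] S  >  k=2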